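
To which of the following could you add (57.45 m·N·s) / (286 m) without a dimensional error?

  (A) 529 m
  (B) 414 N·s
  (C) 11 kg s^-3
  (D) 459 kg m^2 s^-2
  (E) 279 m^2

(B)

Reference: [kg·m²·s⁻¹] / [m] = kg·m·s⁻¹.
Each option:
  (A) m
  (B) N·s = kg·m·s⁻²·s = kg·m·s⁻¹  ← same
  (C) kg·s⁻³
  (D) kg·m²·s⁻²
  (E) m²
Only (B) matches kg·m·s⁻¹.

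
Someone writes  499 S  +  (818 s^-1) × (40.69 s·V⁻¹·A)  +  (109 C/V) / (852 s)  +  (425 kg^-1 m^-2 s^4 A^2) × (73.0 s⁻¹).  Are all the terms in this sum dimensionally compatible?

Yes

In SI base units:
  499 S:  S = Ω⁻¹ = kg⁻¹·m⁻²·s³·A²
  (818 s^-1) × (40.69 s·V⁻¹·A):  [s⁻¹] · [kg⁻¹·m⁻²·s⁴·A²] = kg⁻¹·m⁻²·s³·A²
  (109 C/V) / (852 s):  [kg⁻¹·m⁻²·s⁴·A²] / [s] = kg⁻¹·m⁻²·s³·A²
  (425 kg^-1 m^-2 s^4 A^2) × (73.0 s⁻¹):  [kg⁻¹·m⁻²·s⁴·A²] · [s⁻¹] = kg⁻¹·m⁻²·s³·A²
Every term reduces to kg⁻¹·m⁻²·s³·A².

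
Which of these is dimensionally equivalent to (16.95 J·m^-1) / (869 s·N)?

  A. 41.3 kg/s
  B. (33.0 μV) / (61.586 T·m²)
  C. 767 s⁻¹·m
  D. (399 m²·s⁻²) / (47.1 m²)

B.

Reference: [kg·m·s⁻²] / [kg·m·s⁻¹] = s⁻¹.
Each option:
  A. kg·s⁻¹
  B. [kg·m²·s⁻³·A⁻¹] / [kg·m²·s⁻²·A⁻¹] = s⁻¹  ← same
  C. m·s⁻¹
  D. [m²·s⁻²] / [m²] = s⁻²
Only B. matches s⁻¹.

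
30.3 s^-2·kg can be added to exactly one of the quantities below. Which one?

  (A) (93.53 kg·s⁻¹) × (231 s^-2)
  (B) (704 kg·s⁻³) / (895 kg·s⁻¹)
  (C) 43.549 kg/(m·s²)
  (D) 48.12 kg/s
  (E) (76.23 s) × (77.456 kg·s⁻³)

Reference: kg·s⁻².
Each option:
  (A) [kg·s⁻¹] · [s⁻²] = kg·s⁻³
  (B) [kg·s⁻³] / [kg·s⁻¹] = s⁻²
  (C) kg·m⁻¹·s⁻²
  (D) kg·s⁻¹
  (E) [s] · [kg·s⁻³] = kg·s⁻²  ← same
Only (E) matches kg·s⁻².

(E)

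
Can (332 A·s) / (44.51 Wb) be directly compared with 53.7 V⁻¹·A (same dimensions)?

Yes

Dimensions:
  (332 A·s) / (44.51 Wb):  [s·A] / [kg·m²·s⁻²·A⁻¹] = kg⁻¹·m⁻²·s³·A²
  53.7 V⁻¹·A:  A·V⁻¹ = A·(J·C⁻¹)⁻¹ = kg⁻¹·m⁻²·s³·A²
Both are kg⁻¹·m⁻²·s³·A², so they have the same dimensions and can be added.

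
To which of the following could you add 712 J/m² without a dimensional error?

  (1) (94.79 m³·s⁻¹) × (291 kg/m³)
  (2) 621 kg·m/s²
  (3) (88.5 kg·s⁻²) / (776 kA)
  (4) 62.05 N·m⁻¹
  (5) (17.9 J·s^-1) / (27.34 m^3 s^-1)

(4)

Reference: J·m⁻² = N·m·m⁻² = kg·s⁻².
Each option:
  (1) [m³·s⁻¹] · [kg·m⁻³] = kg·s⁻¹
  (2) kg·m·s⁻²
  (3) [kg·s⁻²] / [A] = kg·s⁻²·A⁻¹
  (4) N·m⁻¹ = kg·m·s⁻²·m⁻¹ = kg·s⁻²  ← same
  (5) [kg·m²·s⁻³] / [m³·s⁻¹] = kg·m⁻¹·s⁻²
Only (4) matches kg·s⁻².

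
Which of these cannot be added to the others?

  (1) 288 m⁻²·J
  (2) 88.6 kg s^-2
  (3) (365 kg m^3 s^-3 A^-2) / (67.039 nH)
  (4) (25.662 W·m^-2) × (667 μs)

(3)

Work out the base dimensions of each:
  (1) J·m⁻² = N·m·m⁻² = kg·s⁻²
  (2) kg·s⁻²
  (3) [kg·m³·s⁻³·A⁻²] / [kg·m²·s⁻²·A⁻²] = m·s⁻¹
  (4) [kg·s⁻³] · [s] = kg·s⁻²
All reduce to kg·s⁻² except (3), which is m·s⁻¹.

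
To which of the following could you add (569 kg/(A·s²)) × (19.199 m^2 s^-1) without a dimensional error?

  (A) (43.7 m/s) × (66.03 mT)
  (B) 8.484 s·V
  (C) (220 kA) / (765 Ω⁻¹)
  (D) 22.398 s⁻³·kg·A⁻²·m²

Reference: [kg·s⁻²·A⁻¹] · [m²·s⁻¹] = kg·m²·s⁻³·A⁻¹.
Each option:
  (A) [m·s⁻¹] · [kg·s⁻²·A⁻¹] = kg·m·s⁻³·A⁻¹
  (B) V·s = J·C⁻¹·s = kg·m²·s⁻²·A⁻¹
  (C) [A] / [kg⁻¹·m⁻²·s³·A²] = kg·m²·s⁻³·A⁻¹  ← same
  (D) kg·m²·s⁻³·A⁻²
Only (C) matches kg·m²·s⁻³·A⁻¹.

(C)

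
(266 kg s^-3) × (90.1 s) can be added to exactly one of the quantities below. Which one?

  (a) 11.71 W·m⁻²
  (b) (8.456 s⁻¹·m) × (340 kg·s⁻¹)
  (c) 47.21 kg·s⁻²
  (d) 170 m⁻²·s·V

Reference: [kg·s⁻³] · [s] = kg·s⁻².
Each option:
  (a) W·m⁻² = J·s⁻¹·m⁻² = kg·s⁻³
  (b) [m·s⁻¹] · [kg·s⁻¹] = kg·m·s⁻²
  (c) kg·s⁻²  ← same
  (d) V·s·m⁻² = J·C⁻¹·s·m⁻² = kg·s⁻²·A⁻¹
Only (c) matches kg·s⁻².

(c)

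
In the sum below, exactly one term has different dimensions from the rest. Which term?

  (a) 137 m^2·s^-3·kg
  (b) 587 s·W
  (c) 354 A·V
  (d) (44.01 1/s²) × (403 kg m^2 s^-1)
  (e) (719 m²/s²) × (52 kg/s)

Expand each in SI base units:
  (a) kg·m²·s⁻³
  (b) W·s = J·s⁻¹·s = kg·m²·s⁻²
  (c) V·A = J·C⁻¹·A = kg·m²·s⁻³
  (d) [s⁻²] · [kg·m²·s⁻¹] = kg·m²·s⁻³
  (e) [m²·s⁻²] · [kg·s⁻¹] = kg·m²·s⁻³
All reduce to kg·m²·s⁻³ except (b), which is kg·m²·s⁻².

(b)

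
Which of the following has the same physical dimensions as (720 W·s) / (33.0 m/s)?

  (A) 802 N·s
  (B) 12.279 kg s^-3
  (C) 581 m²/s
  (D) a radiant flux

Reference: [kg·m²·s⁻²] / [m·s⁻¹] = kg·m·s⁻¹.
Each option:
  (A) N·s = kg·m·s⁻²·s = kg·m·s⁻¹  ← same
  (B) kg·s⁻³
  (C) m²·s⁻¹
  (D) [radiant flux] = kg·m²·s⁻³
Only (A) matches kg·m·s⁻¹.

(A)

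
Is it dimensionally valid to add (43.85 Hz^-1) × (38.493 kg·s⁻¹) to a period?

No

Work out the base dimensions of each:
  (43.85 Hz^-1) × (38.493 kg·s⁻¹):  [s] · [kg·s⁻¹] = kg
  a period:  [period] = s
kg ≠ s, so they cannot be added.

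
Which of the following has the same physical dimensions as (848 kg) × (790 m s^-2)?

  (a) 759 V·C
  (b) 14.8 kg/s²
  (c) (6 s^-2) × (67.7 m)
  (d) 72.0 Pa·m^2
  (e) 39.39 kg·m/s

(d)

Reference: [kg] · [m·s⁻²] = kg·m·s⁻².
Each option:
  (a) C·V = s·A·J·C⁻¹ = kg·m²·s⁻²
  (b) kg·s⁻²
  (c) [s⁻²] · [m] = m·s⁻²
  (d) Pa·m² = N·m⁻²·m² = kg·m·s⁻²  ← same
  (e) kg·m·s⁻¹
Only (d) matches kg·m·s⁻².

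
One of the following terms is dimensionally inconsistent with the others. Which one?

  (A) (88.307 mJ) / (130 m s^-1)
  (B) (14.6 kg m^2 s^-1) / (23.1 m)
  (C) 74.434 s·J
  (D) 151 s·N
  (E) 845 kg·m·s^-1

Expand each in SI base units:
  (A) [kg·m²·s⁻²] / [m·s⁻¹] = kg·m·s⁻¹
  (B) [kg·m²·s⁻¹] / [m] = kg·m·s⁻¹
  (C) J·s = N·m·s = kg·m²·s⁻¹
  (D) N·s = kg·m·s⁻²·s = kg·m·s⁻¹
  (E) kg·m·s⁻¹
All reduce to kg·m·s⁻¹ except (C), which is kg·m²·s⁻¹.

(C)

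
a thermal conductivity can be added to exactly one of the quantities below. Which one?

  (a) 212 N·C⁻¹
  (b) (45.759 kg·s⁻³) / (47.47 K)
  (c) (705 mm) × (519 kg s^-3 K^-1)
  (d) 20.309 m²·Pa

(c)

Reference: [thermal conductivity] = kg·m·s⁻³·K⁻¹.
Each option:
  (a) N·C⁻¹ = kg·m·s⁻²·(s·A)⁻¹ = kg·m·s⁻³·A⁻¹
  (b) [kg·s⁻³] / [K] = kg·s⁻³·K⁻¹
  (c) [m] · [kg·s⁻³·K⁻¹] = kg·m·s⁻³·K⁻¹  ← same
  (d) Pa·m² = N·m⁻²·m² = kg·m·s⁻²
Only (c) matches kg·m·s⁻³·K⁻¹.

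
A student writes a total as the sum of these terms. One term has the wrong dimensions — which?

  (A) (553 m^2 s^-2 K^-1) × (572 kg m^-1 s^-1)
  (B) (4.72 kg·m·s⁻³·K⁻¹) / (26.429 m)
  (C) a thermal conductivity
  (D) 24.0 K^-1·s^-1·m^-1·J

Work out the base dimensions of each:
  (A) [m²·s⁻²·K⁻¹] · [kg·m⁻¹·s⁻¹] = kg·m·s⁻³·K⁻¹
  (B) [kg·m·s⁻³·K⁻¹] / [m] = kg·s⁻³·K⁻¹
  (C) [thermal conductivity] = kg·m·s⁻³·K⁻¹
  (D) J·s⁻¹·m⁻¹·K⁻¹ = N·m·s⁻¹·m⁻¹·K⁻¹ = kg·m·s⁻³·K⁻¹
All reduce to kg·m·s⁻³·K⁻¹ except (B), which is kg·s⁻³·K⁻¹.

(B)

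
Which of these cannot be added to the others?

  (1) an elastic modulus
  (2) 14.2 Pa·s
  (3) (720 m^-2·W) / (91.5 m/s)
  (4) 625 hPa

Work out the base dimensions of each:
  (1) [elastic modulus] = kg·m⁻¹·s⁻²
  (2) Pa·s = N·m⁻²·s = kg·m⁻¹·s⁻¹
  (3) [kg·s⁻³] / [m·s⁻¹] = kg·m⁻¹·s⁻²
  (4) Pa = N·m⁻² = kg·m⁻¹·s⁻²
All reduce to kg·m⁻¹·s⁻² except (2), which is kg·m⁻¹·s⁻¹.

(2)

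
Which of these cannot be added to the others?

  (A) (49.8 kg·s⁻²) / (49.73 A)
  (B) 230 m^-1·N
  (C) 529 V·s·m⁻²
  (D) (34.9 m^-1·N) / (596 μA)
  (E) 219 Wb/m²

Work out the base dimensions of each:
  (A) [kg·s⁻²] / [A] = kg·s⁻²·A⁻¹
  (B) N·m⁻¹ = kg·m·s⁻²·m⁻¹ = kg·s⁻²
  (C) V·s·m⁻² = J·C⁻¹·s·m⁻² = kg·s⁻²·A⁻¹
  (D) [kg·s⁻²] / [A] = kg·s⁻²·A⁻¹
  (E) Wb·m⁻² = V·s·m⁻² = kg·s⁻²·A⁻¹
All reduce to kg·s⁻²·A⁻¹ except (B), which is kg·s⁻².

(B)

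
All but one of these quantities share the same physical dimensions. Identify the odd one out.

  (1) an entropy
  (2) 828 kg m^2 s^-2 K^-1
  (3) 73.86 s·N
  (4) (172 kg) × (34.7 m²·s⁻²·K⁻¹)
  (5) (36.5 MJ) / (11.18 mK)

(3)

Reduce each to base SI dimensions:
  (1) [entropy] = kg·m²·s⁻²·K⁻¹
  (2) kg·m²·s⁻²·K⁻¹
  (3) N·s = kg·m·s⁻²·s = kg·m·s⁻¹
  (4) [kg] · [m²·s⁻²·K⁻¹] = kg·m²·s⁻²·K⁻¹
  (5) [kg·m²·s⁻²] / [K] = kg·m²·s⁻²·K⁻¹
All reduce to kg·m²·s⁻²·K⁻¹ except (3), which is kg·m·s⁻¹.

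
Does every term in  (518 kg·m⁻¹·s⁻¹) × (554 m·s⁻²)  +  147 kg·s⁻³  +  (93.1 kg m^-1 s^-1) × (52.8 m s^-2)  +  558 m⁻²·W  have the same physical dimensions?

Yes

Dimensions:
  (518 kg·m⁻¹·s⁻¹) × (554 m·s⁻²):  [kg·m⁻¹·s⁻¹] · [m·s⁻²] = kg·s⁻³
  147 kg·s⁻³:  kg·s⁻³
  (93.1 kg m^-1 s^-1) × (52.8 m s^-2):  [kg·m⁻¹·s⁻¹] · [m·s⁻²] = kg·s⁻³
  558 m⁻²·W:  W·m⁻² = J·s⁻¹·m⁻² = kg·s⁻³
Every term reduces to kg·s⁻³.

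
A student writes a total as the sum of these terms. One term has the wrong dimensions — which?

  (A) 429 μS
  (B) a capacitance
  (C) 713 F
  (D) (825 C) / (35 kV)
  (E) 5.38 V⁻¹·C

In SI base units:
  (A) S = Ω⁻¹ = kg⁻¹·m⁻²·s³·A²
  (B) [capacitance] = kg⁻¹·m⁻²·s⁴·A²
  (C) F = C·V⁻¹ = kg⁻¹·m⁻²·s⁴·A²
  (D) [s·A] / [kg·m²·s⁻³·A⁻¹] = kg⁻¹·m⁻²·s⁴·A²
  (E) C·V⁻¹ = s·A·(J·C⁻¹)⁻¹ = kg⁻¹·m⁻²·s⁴·A²
All reduce to kg⁻¹·m⁻²·s⁴·A² except (A), which is kg⁻¹·m⁻²·s³·A².

(A)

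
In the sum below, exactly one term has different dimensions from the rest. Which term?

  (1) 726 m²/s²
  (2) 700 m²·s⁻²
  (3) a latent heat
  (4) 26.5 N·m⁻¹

(4)

In SI base units:
  (1) m²·s⁻²
  (2) m²·s⁻²
  (3) [latent heat] = m²·s⁻²
  (4) N·m⁻¹ = kg·m·s⁻²·m⁻¹ = kg·s⁻²
All reduce to m²·s⁻² except (4), which is kg·s⁻².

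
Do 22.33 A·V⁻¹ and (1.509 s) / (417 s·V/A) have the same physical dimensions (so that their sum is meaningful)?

Work out the base dimensions of each:
  22.33 A·V⁻¹:  A·V⁻¹ = A·(J·C⁻¹)⁻¹ = kg⁻¹·m⁻²·s³·A²
  (1.509 s) / (417 s·V/A):  [s] / [kg·m²·s⁻²·A⁻²] = kg⁻¹·m⁻²·s³·A²
Both are kg⁻¹·m⁻²·s³·A², so they have the same dimensions and can be added.

Yes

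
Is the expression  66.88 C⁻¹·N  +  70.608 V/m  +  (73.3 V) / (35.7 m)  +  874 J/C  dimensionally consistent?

In SI base units:
  66.88 C⁻¹·N:  N·C⁻¹ = kg·m·s⁻²·(s·A)⁻¹ = kg·m·s⁻³·A⁻¹
  70.608 V/m:  V·m⁻¹ = J·C⁻¹·m⁻¹ = kg·m·s⁻³·A⁻¹
  (73.3 V) / (35.7 m):  [kg·m²·s⁻³·A⁻¹] / [m] = kg·m·s⁻³·A⁻¹
  874 J/C:  J·C⁻¹ = N·m·(s·A)⁻¹ = kg·m²·s⁻³·A⁻¹
The terms do not share a single dimension (kg·m²·s⁻³·A⁻¹ vs kg·m·s⁻³·A⁻¹).

No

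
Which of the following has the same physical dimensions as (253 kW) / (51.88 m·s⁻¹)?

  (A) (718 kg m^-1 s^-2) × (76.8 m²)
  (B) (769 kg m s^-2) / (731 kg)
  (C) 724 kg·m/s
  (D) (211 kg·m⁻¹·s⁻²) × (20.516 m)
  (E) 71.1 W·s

(A)

Reference: [kg·m²·s⁻³] / [m·s⁻¹] = kg·m·s⁻².
Each option:
  (A) [kg·m⁻¹·s⁻²] · [m²] = kg·m·s⁻²  ← same
  (B) [kg·m·s⁻²] / [kg] = m·s⁻²
  (C) kg·m·s⁻¹
  (D) [kg·m⁻¹·s⁻²] · [m] = kg·s⁻²
  (E) W·s = J·s⁻¹·s = kg·m²·s⁻²
Only (A) matches kg·m·s⁻².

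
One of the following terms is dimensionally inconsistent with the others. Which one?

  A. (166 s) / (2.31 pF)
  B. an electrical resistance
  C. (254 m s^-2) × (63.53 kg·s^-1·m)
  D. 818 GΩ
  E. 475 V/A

C.

Expand each in SI base units:
  A. [s] / [kg⁻¹·m⁻²·s⁴·A²] = kg·m²·s⁻³·A⁻²
  B. [electrical resistance] = kg·m²·s⁻³·A⁻²
  C. [m·s⁻²] · [kg·m·s⁻¹] = kg·m²·s⁻³
  D. Ω = V·A⁻¹ = kg·m²·s⁻³·A⁻²
  E. V·A⁻¹ = J·C⁻¹·A⁻¹ = kg·m²·s⁻³·A⁻²
All reduce to kg·m²·s⁻³·A⁻² except C., which is kg·m²·s⁻³.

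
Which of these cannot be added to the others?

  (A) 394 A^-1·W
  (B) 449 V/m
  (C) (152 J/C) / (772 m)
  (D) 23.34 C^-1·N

(A)

In SI base units:
  (A) W·A⁻¹ = J·s⁻¹·A⁻¹ = kg·m²·s⁻³·A⁻¹
  (B) V·m⁻¹ = J·C⁻¹·m⁻¹ = kg·m·s⁻³·A⁻¹
  (C) [kg·m²·s⁻³·A⁻¹] / [m] = kg·m·s⁻³·A⁻¹
  (D) N·C⁻¹ = kg·m·s⁻²·(s·A)⁻¹ = kg·m·s⁻³·A⁻¹
All reduce to kg·m·s⁻³·A⁻¹ except (A), which is kg·m²·s⁻³·A⁻¹.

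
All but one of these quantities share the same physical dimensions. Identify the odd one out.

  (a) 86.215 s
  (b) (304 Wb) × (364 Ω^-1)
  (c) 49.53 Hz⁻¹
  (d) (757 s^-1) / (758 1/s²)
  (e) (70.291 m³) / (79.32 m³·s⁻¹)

Work out the base dimensions of each:
  (a) s
  (b) [kg·m²·s⁻²·A⁻¹] · [kg⁻¹·m⁻²·s³·A²] = s·A
  (c) Hz⁻¹ = (s⁻¹)⁻¹ = s
  (d) [s⁻¹] / [s⁻²] = s
  (e) [m³] / [m³·s⁻¹] = s
All reduce to s except (b), which is s·A.

(b)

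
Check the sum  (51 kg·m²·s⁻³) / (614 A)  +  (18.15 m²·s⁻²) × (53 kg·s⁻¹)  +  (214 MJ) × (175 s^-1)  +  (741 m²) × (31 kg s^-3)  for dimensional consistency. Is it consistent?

In SI base units:
  (51 kg·m²·s⁻³) / (614 A):  [kg·m²·s⁻³] / [A] = kg·m²·s⁻³·A⁻¹
  (18.15 m²·s⁻²) × (53 kg·s⁻¹):  [m²·s⁻²] · [kg·s⁻¹] = kg·m²·s⁻³
  (214 MJ) × (175 s^-1):  [kg·m²·s⁻²] · [s⁻¹] = kg·m²·s⁻³
  (741 m²) × (31 kg s^-3):  [m²] · [kg·s⁻³] = kg·m²·s⁻³
The terms do not share a single dimension (kg·m²·s⁻³ vs kg·m²·s⁻³·A⁻¹).

No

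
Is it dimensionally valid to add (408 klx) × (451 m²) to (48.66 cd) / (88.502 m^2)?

In SI base units:
  (408 klx) × (451 m²):  [m⁻²·cd] · [m²] = cd
  (48.66 cd) / (88.502 m^2):  [cd] / [m²] = m⁻²·cd
cd ≠ m⁻²·cd, so they cannot be added.

No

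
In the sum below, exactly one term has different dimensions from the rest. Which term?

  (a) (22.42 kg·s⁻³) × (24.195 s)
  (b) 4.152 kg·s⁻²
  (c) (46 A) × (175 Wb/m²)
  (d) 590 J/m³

In SI base units:
  (a) [kg·s⁻³] · [s] = kg·s⁻²
  (b) kg·s⁻²
  (c) [A] · [kg·s⁻²·A⁻¹] = kg·s⁻²
  (d) J·m⁻³ = N·m·m⁻³ = kg·m⁻¹·s⁻²
All reduce to kg·s⁻² except (d), which is kg·m⁻¹·s⁻².

(d)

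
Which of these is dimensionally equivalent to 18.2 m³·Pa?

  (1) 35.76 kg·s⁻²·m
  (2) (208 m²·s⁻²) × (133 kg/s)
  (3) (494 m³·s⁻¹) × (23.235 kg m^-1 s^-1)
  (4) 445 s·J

Reference: Pa·m³ = N·m⁻²·m³ = kg·m²·s⁻².
Each option:
  (1) kg·m·s⁻²
  (2) [m²·s⁻²] · [kg·s⁻¹] = kg·m²·s⁻³
  (3) [m³·s⁻¹] · [kg·m⁻¹·s⁻¹] = kg·m²·s⁻²  ← same
  (4) J·s = N·m·s = kg·m²·s⁻¹
Only (3) matches kg·m²·s⁻².

(3)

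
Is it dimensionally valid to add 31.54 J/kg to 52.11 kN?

Reduce each to base SI dimensions:
  31.54 J/kg:  J·kg⁻¹ = N·m·kg⁻¹ = m²·s⁻²
  52.11 kN:  N = kg·m·s⁻²
m²·s⁻² ≠ kg·m·s⁻², so they cannot be added.

No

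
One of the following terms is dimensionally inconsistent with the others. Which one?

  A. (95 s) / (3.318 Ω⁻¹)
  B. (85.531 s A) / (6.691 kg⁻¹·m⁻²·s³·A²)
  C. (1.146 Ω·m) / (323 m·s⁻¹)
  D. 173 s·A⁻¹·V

Expand each in SI base units:
  A. [s] / [kg⁻¹·m⁻²·s³·A²] = kg·m²·s⁻²·A⁻²
  B. [s·A] / [kg⁻¹·m⁻²·s³·A²] = kg·m²·s⁻²·A⁻¹
  C. [kg·m³·s⁻³·A⁻²] / [m·s⁻¹] = kg·m²·s⁻²·A⁻²
  D. V·s·A⁻¹ = J·C⁻¹·s·A⁻¹ = kg·m²·s⁻²·A⁻²
All reduce to kg·m²·s⁻²·A⁻² except B., which is kg·m²·s⁻²·A⁻¹.

B.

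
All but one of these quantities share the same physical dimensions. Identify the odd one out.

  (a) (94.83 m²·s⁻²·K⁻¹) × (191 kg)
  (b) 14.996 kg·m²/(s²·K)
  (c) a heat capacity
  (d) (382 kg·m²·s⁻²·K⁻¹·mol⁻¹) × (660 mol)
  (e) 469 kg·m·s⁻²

Dimensions:
  (a) [m²·s⁻²·K⁻¹] · [kg] = kg·m²·s⁻²·K⁻¹
  (b) kg·m²·s⁻²·K⁻¹
  (c) [heat capacity] = kg·m²·s⁻²·K⁻¹
  (d) [kg·m²·s⁻²·K⁻¹·mol⁻¹] · [mol] = kg·m²·s⁻²·K⁻¹
  (e) kg·m·s⁻²
All reduce to kg·m²·s⁻²·K⁻¹ except (e), which is kg·m·s⁻².

(e)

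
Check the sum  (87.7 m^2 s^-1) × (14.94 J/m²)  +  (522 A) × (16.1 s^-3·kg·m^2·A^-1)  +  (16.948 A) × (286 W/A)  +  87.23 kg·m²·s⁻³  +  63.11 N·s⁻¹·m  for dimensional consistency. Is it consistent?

Work out the base dimensions of each:
  (87.7 m^2 s^-1) × (14.94 J/m²):  [m²·s⁻¹] · [kg·s⁻²] = kg·m²·s⁻³
  (522 A) × (16.1 s^-3·kg·m^2·A^-1):  [A] · [kg·m²·s⁻³·A⁻¹] = kg·m²·s⁻³
  (16.948 A) × (286 W/A):  [A] · [kg·m²·s⁻³·A⁻¹] = kg·m²·s⁻³
  87.23 kg·m²·s⁻³:  kg·m²·s⁻³
  63.11 N·s⁻¹·m:  N·m·s⁻¹ = kg·m·s⁻²·m·s⁻¹ = kg·m²·s⁻³
Every term reduces to kg·m²·s⁻³.

Yes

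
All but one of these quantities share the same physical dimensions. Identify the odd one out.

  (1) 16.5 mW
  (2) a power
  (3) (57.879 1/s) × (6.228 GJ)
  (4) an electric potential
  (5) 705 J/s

(4)

Expand each in SI base units:
  (1) W = J·s⁻¹ = kg·m²·s⁻³
  (2) [power] = kg·m²·s⁻³
  (3) [s⁻¹] · [kg·m²·s⁻²] = kg·m²·s⁻³
  (4) [electric potential] = kg·m²·s⁻³·A⁻¹
  (5) J·s⁻¹ = N·m·s⁻¹ = kg·m²·s⁻³
All reduce to kg·m²·s⁻³ except (4), which is kg·m²·s⁻³·A⁻¹.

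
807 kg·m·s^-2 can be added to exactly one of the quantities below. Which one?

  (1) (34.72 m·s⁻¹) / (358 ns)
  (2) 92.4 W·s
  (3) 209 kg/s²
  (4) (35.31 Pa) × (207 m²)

(4)

Reference: kg·m·s⁻².
Each option:
  (1) [m·s⁻¹] / [s] = m·s⁻²
  (2) W·s = J·s⁻¹·s = kg·m²·s⁻²
  (3) kg·s⁻²
  (4) [kg·m⁻¹·s⁻²] · [m²] = kg·m·s⁻²  ← same
Only (4) matches kg·m·s⁻².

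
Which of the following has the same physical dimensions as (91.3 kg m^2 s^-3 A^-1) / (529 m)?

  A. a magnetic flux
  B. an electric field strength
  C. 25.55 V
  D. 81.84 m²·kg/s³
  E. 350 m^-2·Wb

Reference: [kg·m²·s⁻³·A⁻¹] / [m] = kg·m·s⁻³·A⁻¹.
Each option:
  A. [magnetic flux] = kg·m²·s⁻²·A⁻¹
  B. [electric field strength] = kg·m·s⁻³·A⁻¹  ← same
  C. V = J·C⁻¹ = kg·m²·s⁻³·A⁻¹
  D. kg·m²·s⁻³
  E. Wb·m⁻² = V·s·m⁻² = kg·s⁻²·A⁻¹
Only B. matches kg·m·s⁻³·A⁻¹.

B.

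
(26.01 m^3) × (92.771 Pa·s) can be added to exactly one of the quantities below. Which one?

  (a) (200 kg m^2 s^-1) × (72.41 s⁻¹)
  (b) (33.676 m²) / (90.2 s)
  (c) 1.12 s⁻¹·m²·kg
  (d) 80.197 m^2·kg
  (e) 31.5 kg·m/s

Reference: [m³] · [kg·m⁻¹·s⁻¹] = kg·m²·s⁻¹.
Each option:
  (a) [kg·m²·s⁻¹] · [s⁻¹] = kg·m²·s⁻²
  (b) [m²] / [s] = m²·s⁻¹
  (c) kg·m²·s⁻¹  ← same
  (d) kg·m²
  (e) kg·m·s⁻¹
Only (c) matches kg·m²·s⁻¹.

(c)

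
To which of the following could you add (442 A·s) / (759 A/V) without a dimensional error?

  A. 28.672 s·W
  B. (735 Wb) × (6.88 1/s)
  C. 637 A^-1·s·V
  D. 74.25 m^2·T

D.

Reference: [s·A] / [kg⁻¹·m⁻²·s³·A²] = kg·m²·s⁻²·A⁻¹.
Each option:
  A. W·s = J·s⁻¹·s = kg·m²·s⁻²
  B. [kg·m²·s⁻²·A⁻¹] · [s⁻¹] = kg·m²·s⁻³·A⁻¹
  C. V·s·A⁻¹ = J·C⁻¹·s·A⁻¹ = kg·m²·s⁻²·A⁻²
  D. T·m² = Wb·m⁻²·m² = kg·m²·s⁻²·A⁻¹  ← same
Only D. matches kg·m²·s⁻²·A⁻¹.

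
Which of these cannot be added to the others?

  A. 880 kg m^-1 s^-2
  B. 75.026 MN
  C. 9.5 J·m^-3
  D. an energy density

Work out the base dimensions of each:
  A. kg·m⁻¹·s⁻²
  B. N = kg·m·s⁻²
  C. J·m⁻³ = N·m·m⁻³ = kg·m⁻¹·s⁻²
  D. [energy density] = kg·m⁻¹·s⁻²
All reduce to kg·m⁻¹·s⁻² except B., which is kg·m·s⁻².

B.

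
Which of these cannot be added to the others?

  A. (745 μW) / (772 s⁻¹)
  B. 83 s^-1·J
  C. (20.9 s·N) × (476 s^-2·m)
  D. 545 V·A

A.

Dimensions:
  A. [kg·m²·s⁻³] / [s⁻¹] = kg·m²·s⁻²
  B. J·s⁻¹ = N·m·s⁻¹ = kg·m²·s⁻³
  C. [kg·m·s⁻¹] · [m·s⁻²] = kg·m²·s⁻³
  D. V·A = J·C⁻¹·A = kg·m²·s⁻³
All reduce to kg·m²·s⁻³ except A., which is kg·m²·s⁻².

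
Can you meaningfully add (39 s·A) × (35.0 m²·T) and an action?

Yes

Dimensions:
  (39 s·A) × (35.0 m²·T):  [s·A] · [kg·m²·s⁻²·A⁻¹] = kg·m²·s⁻¹
  an action:  [action] = kg·m²·s⁻¹
Both are kg·m²·s⁻¹, so they have the same dimensions and can be added.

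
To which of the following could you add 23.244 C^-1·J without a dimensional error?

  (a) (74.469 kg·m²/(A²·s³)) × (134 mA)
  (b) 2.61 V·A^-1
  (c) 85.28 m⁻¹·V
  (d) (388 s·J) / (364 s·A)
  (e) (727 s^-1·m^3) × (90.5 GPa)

Reference: J·C⁻¹ = N·m·(s·A)⁻¹ = kg·m²·s⁻³·A⁻¹.
Each option:
  (a) [kg·m²·s⁻³·A⁻²] · [A] = kg·m²·s⁻³·A⁻¹  ← same
  (b) V·A⁻¹ = J·C⁻¹·A⁻¹ = kg·m²·s⁻³·A⁻²
  (c) V·m⁻¹ = J·C⁻¹·m⁻¹ = kg·m·s⁻³·A⁻¹
  (d) [kg·m²·s⁻¹] / [s·A] = kg·m²·s⁻²·A⁻¹
  (e) [m³·s⁻¹] · [kg·m⁻¹·s⁻²] = kg·m²·s⁻³
Only (a) matches kg·m²·s⁻³·A⁻¹.

(a)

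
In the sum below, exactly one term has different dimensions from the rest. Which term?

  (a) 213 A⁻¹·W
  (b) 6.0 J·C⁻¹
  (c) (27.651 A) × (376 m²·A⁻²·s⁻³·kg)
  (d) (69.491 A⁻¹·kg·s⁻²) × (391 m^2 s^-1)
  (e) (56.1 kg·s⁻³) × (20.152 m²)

(e)

Expand each in SI base units:
  (a) W·A⁻¹ = J·s⁻¹·A⁻¹ = kg·m²·s⁻³·A⁻¹
  (b) J·C⁻¹ = N·m·(s·A)⁻¹ = kg·m²·s⁻³·A⁻¹
  (c) [A] · [kg·m²·s⁻³·A⁻²] = kg·m²·s⁻³·A⁻¹
  (d) [kg·s⁻²·A⁻¹] · [m²·s⁻¹] = kg·m²·s⁻³·A⁻¹
  (e) [kg·s⁻³] · [m²] = kg·m²·s⁻³
All reduce to kg·m²·s⁻³·A⁻¹ except (e), which is kg·m²·s⁻³.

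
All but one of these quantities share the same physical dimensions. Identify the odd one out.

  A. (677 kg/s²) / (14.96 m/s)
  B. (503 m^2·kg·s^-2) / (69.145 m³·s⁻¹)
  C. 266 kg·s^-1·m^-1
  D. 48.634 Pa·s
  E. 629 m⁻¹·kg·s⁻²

Expand each in SI base units:
  A. [kg·s⁻²] / [m·s⁻¹] = kg·m⁻¹·s⁻¹
  B. [kg·m²·s⁻²] / [m³·s⁻¹] = kg·m⁻¹·s⁻¹
  C. kg·m⁻¹·s⁻¹
  D. Pa·s = N·m⁻²·s = kg·m⁻¹·s⁻¹
  E. kg·m⁻¹·s⁻²
All reduce to kg·m⁻¹·s⁻¹ except E., which is kg·m⁻¹·s⁻².

E.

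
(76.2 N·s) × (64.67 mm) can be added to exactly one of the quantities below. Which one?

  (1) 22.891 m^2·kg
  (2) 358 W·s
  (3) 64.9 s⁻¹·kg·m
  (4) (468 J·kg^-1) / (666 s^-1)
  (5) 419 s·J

(5)

Reference: [kg·m·s⁻¹] · [m] = kg·m²·s⁻¹.
Each option:
  (1) kg·m²
  (2) W·s = J·s⁻¹·s = kg·m²·s⁻²
  (3) kg·m·s⁻¹
  (4) [m²·s⁻²] / [s⁻¹] = m²·s⁻¹
  (5) J·s = N·m·s = kg·m²·s⁻¹  ← same
Only (5) matches kg·m²·s⁻¹.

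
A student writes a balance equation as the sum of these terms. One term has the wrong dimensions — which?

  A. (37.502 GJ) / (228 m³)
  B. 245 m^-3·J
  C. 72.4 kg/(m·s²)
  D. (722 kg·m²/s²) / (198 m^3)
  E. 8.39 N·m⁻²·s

E.

Dimensions:
  A. [kg·m²·s⁻²] / [m³] = kg·m⁻¹·s⁻²
  B. J·m⁻³ = N·m·m⁻³ = kg·m⁻¹·s⁻²
  C. kg·m⁻¹·s⁻²
  D. [kg·m²·s⁻²] / [m³] = kg·m⁻¹·s⁻²
  E. N·s·m⁻² = kg·m·s⁻²·s·m⁻² = kg·m⁻¹·s⁻¹
All reduce to kg·m⁻¹·s⁻² except E., which is kg·m⁻¹·s⁻¹.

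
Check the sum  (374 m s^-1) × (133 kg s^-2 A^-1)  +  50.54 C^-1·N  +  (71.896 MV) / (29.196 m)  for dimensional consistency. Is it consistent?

Yes

Reduce each to base SI dimensions:
  (374 m s^-1) × (133 kg s^-2 A^-1):  [m·s⁻¹] · [kg·s⁻²·A⁻¹] = kg·m·s⁻³·A⁻¹
  50.54 C^-1·N:  N·C⁻¹ = kg·m·s⁻²·(s·A)⁻¹ = kg·m·s⁻³·A⁻¹
  (71.896 MV) / (29.196 m):  [kg·m²·s⁻³·A⁻¹] / [m] = kg·m·s⁻³·A⁻¹
Every term reduces to kg·m·s⁻³·A⁻¹.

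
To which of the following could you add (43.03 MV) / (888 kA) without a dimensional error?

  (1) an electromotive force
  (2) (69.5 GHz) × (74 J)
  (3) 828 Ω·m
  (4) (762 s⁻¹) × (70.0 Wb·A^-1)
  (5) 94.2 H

(4)

Reference: [kg·m²·s⁻³·A⁻¹] / [A] = kg·m²·s⁻³·A⁻².
Each option:
  (1) [electromotive force] = kg·m²·s⁻³·A⁻¹
  (2) [s⁻¹] · [kg·m²·s⁻²] = kg·m²·s⁻³
  (3) Ω·m = V·A⁻¹·m = kg·m³·s⁻³·A⁻²
  (4) [s⁻¹] · [kg·m²·s⁻²·A⁻²] = kg·m²·s⁻³·A⁻²  ← same
  (5) H = V·s·A⁻¹ = kg·m²·s⁻²·A⁻²
Only (4) matches kg·m²·s⁻³·A⁻².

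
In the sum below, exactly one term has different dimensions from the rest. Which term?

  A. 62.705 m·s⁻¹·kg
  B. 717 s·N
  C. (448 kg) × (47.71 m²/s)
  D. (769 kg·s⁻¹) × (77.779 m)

Expand each in SI base units:
  A. kg·m·s⁻¹
  B. N·s = kg·m·s⁻²·s = kg·m·s⁻¹
  C. [kg] · [m²·s⁻¹] = kg·m²·s⁻¹
  D. [kg·s⁻¹] · [m] = kg·m·s⁻¹
All reduce to kg·m·s⁻¹ except C., which is kg·m²·s⁻¹.

C.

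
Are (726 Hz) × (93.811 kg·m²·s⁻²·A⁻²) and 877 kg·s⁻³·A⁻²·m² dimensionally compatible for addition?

Expand each in SI base units:
  (726 Hz) × (93.811 kg·m²·s⁻²·A⁻²):  [s⁻¹] · [kg·m²·s⁻²·A⁻²] = kg·m²·s⁻³·A⁻²
  877 kg·s⁻³·A⁻²·m²:  kg·m²·s⁻³·A⁻²
Both are kg·m²·s⁻³·A⁻², so they have the same dimensions and can be added.

Yes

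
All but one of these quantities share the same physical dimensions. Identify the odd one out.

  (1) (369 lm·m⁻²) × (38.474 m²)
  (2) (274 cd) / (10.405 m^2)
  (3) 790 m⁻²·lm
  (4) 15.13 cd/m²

Work out the base dimensions of each:
  (1) [m⁻²·cd] · [m²] = cd
  (2) [cd] / [m²] = m⁻²·cd
  (3) lm·m⁻² = cd·m⁻² = m⁻²·cd
  (4) cd·m⁻² = m⁻²·cd
All reduce to m⁻²·cd except (1), which is cd.

(1)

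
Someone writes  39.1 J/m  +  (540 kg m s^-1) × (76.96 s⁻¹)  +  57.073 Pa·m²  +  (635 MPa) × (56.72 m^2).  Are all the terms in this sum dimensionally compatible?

Yes

Reduce each to base SI dimensions:
  39.1 J/m:  J·m⁻¹ = N·m·m⁻¹ = kg·m·s⁻²
  (540 kg m s^-1) × (76.96 s⁻¹):  [kg·m·s⁻¹] · [s⁻¹] = kg·m·s⁻²
  57.073 Pa·m²:  Pa·m² = N·m⁻²·m² = kg·m·s⁻²
  (635 MPa) × (56.72 m^2):  [kg·m⁻¹·s⁻²] · [m²] = kg·m·s⁻²
Every term reduces to kg·m·s⁻².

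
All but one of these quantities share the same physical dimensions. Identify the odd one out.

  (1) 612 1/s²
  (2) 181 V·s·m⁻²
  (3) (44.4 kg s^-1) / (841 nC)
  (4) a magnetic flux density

(1)

Expand each in SI base units:
  (1) s⁻²
  (2) V·s·m⁻² = J·C⁻¹·s·m⁻² = kg·s⁻²·A⁻¹
  (3) [kg·s⁻¹] / [s·A] = kg·s⁻²·A⁻¹
  (4) [magnetic flux density] = kg·s⁻²·A⁻¹
All reduce to kg·s⁻²·A⁻¹ except (1), which is s⁻².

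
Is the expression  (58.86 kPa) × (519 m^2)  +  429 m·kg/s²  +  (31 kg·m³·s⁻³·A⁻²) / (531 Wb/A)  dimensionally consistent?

No

Expand each in SI base units:
  (58.86 kPa) × (519 m^2):  [kg·m⁻¹·s⁻²] · [m²] = kg·m·s⁻²
  429 m·kg/s²:  kg·m·s⁻²
  (31 kg·m³·s⁻³·A⁻²) / (531 Wb/A):  [kg·m³·s⁻³·A⁻²] / [kg·m²·s⁻²·A⁻²] = m·s⁻¹
The terms do not share a single dimension (kg·m·s⁻² vs m·s⁻¹).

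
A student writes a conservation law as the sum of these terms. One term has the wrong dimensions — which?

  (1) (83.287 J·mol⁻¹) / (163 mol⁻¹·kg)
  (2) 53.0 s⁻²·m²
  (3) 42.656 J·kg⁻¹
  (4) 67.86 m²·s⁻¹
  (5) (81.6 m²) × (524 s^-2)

(4)

Work out the base dimensions of each:
  (1) [kg·m²·s⁻²·mol⁻¹] / [kg·mol⁻¹] = m²·s⁻²
  (2) m²·s⁻²
  (3) J·kg⁻¹ = N·m·kg⁻¹ = m²·s⁻²
  (4) m²·s⁻¹
  (5) [m²] · [s⁻²] = m²·s⁻²
All reduce to m²·s⁻² except (4), which is m²·s⁻¹.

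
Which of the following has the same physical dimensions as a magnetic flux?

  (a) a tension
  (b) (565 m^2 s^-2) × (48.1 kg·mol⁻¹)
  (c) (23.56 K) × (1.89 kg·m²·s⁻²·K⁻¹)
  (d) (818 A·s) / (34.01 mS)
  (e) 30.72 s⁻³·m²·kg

(d)

Reference: [magnetic flux] = kg·m²·s⁻²·A⁻¹.
Each option:
  (a) [tension] = kg·m·s⁻²
  (b) [m²·s⁻²] · [kg·mol⁻¹] = kg·m²·s⁻²·mol⁻¹
  (c) [K] · [kg·m²·s⁻²·K⁻¹] = kg·m²·s⁻²
  (d) [s·A] / [kg⁻¹·m⁻²·s³·A²] = kg·m²·s⁻²·A⁻¹  ← same
  (e) kg·m²·s⁻³
Only (d) matches kg·m²·s⁻²·A⁻¹.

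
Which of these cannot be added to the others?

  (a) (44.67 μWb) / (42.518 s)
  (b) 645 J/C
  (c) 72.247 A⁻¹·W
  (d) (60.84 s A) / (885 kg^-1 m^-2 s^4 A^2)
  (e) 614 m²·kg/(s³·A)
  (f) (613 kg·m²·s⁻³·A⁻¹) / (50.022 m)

Work out the base dimensions of each:
  (a) [kg·m²·s⁻²·A⁻¹] / [s] = kg·m²·s⁻³·A⁻¹
  (b) J·C⁻¹ = N·m·(s·A)⁻¹ = kg·m²·s⁻³·A⁻¹
  (c) W·A⁻¹ = J·s⁻¹·A⁻¹ = kg·m²·s⁻³·A⁻¹
  (d) [s·A] / [kg⁻¹·m⁻²·s⁴·A²] = kg·m²·s⁻³·A⁻¹
  (e) kg·m²·s⁻³·A⁻¹
  (f) [kg·m²·s⁻³·A⁻¹] / [m] = kg·m·s⁻³·A⁻¹
All reduce to kg·m²·s⁻³·A⁻¹ except (f), which is kg·m·s⁻³·A⁻¹.

(f)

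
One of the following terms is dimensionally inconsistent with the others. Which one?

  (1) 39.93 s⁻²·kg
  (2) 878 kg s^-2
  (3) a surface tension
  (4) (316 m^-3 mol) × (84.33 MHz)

Work out the base dimensions of each:
  (1) kg·s⁻²
  (2) kg·s⁻²
  (3) [surface tension] = kg·s⁻²
  (4) [m⁻³·mol] · [s⁻¹] = m⁻³·s⁻¹·mol
All reduce to kg·s⁻² except (4), which is m⁻³·s⁻¹·mol.

(4)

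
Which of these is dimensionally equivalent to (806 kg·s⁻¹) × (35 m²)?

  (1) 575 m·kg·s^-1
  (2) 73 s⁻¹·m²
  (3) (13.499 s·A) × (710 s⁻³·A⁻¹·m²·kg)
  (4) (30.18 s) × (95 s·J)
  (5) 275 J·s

(5)

Reference: [kg·s⁻¹] · [m²] = kg·m²·s⁻¹.
Each option:
  (1) kg·m·s⁻¹
  (2) m²·s⁻¹
  (3) [s·A] · [kg·m²·s⁻³·A⁻¹] = kg·m²·s⁻²
  (4) [s] · [kg·m²·s⁻¹] = kg·m²
  (5) J·s = N·m·s = kg·m²·s⁻¹  ← same
Only (5) matches kg·m²·s⁻¹.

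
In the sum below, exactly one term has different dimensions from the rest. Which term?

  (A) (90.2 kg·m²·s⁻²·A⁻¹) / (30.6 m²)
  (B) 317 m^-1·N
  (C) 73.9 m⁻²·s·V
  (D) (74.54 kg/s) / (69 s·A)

Expand each in SI base units:
  (A) [kg·m²·s⁻²·A⁻¹] / [m²] = kg·s⁻²·A⁻¹
  (B) N·m⁻¹ = kg·m·s⁻²·m⁻¹ = kg·s⁻²
  (C) V·s·m⁻² = J·C⁻¹·s·m⁻² = kg·s⁻²·A⁻¹
  (D) [kg·s⁻¹] / [s·A] = kg·s⁻²·A⁻¹
All reduce to kg·s⁻²·A⁻¹ except (B), which is kg·s⁻².

(B)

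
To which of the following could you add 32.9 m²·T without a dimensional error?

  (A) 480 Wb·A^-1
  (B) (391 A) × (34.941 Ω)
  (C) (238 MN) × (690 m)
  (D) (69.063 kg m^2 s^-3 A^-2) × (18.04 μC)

Reference: T·m² = Wb·m⁻²·m² = kg·m²·s⁻²·A⁻¹.
Each option:
  (A) Wb·A⁻¹ = V·s·A⁻¹ = kg·m²·s⁻²·A⁻²
  (B) [A] · [kg·m²·s⁻³·A⁻²] = kg·m²·s⁻³·A⁻¹
  (C) [kg·m·s⁻²] · [m] = kg·m²·s⁻²
  (D) [kg·m²·s⁻³·A⁻²] · [s·A] = kg·m²·s⁻²·A⁻¹  ← same
Only (D) matches kg·m²·s⁻²·A⁻¹.

(D)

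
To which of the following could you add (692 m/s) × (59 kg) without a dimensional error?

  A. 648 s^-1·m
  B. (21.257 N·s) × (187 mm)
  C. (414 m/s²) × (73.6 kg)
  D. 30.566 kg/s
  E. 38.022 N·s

Reference: [m·s⁻¹] · [kg] = kg·m·s⁻¹.
Each option:
  A. m·s⁻¹
  B. [kg·m·s⁻¹] · [m] = kg·m²·s⁻¹
  C. [m·s⁻²] · [kg] = kg·m·s⁻²
  D. kg·s⁻¹
  E. N·s = kg·m·s⁻²·s = kg·m·s⁻¹  ← same
Only E. matches kg·m·s⁻¹.

E.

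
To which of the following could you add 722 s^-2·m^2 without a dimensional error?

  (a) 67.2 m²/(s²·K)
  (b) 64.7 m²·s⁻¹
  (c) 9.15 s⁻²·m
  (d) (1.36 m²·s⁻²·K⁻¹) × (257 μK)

(d)

Reference: m²·s⁻².
Each option:
  (a) m²·s⁻²·K⁻¹
  (b) m²·s⁻¹
  (c) m·s⁻²
  (d) [m²·s⁻²·K⁻¹] · [K] = m²·s⁻²  ← same
Only (d) matches m²·s⁻².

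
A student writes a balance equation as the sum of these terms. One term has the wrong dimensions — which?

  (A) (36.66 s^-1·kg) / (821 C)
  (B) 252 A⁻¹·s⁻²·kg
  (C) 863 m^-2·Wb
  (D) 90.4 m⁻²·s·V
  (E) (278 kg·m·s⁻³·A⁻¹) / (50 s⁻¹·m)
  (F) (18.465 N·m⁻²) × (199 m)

In SI base units:
  (A) [kg·s⁻¹] / [s·A] = kg·s⁻²·A⁻¹
  (B) kg·s⁻²·A⁻¹
  (C) Wb·m⁻² = V·s·m⁻² = kg·s⁻²·A⁻¹
  (D) V·s·m⁻² = J·C⁻¹·s·m⁻² = kg·s⁻²·A⁻¹
  (E) [kg·m·s⁻³·A⁻¹] / [m·s⁻¹] = kg·s⁻²·A⁻¹
  (F) [kg·m⁻¹·s⁻²] · [m] = kg·s⁻²
All reduce to kg·s⁻²·A⁻¹ except (F), which is kg·s⁻².

(F)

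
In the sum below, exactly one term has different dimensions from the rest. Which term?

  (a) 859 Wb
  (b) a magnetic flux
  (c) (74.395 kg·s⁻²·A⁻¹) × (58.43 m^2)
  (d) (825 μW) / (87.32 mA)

(d)

Work out the base dimensions of each:
  (a) Wb = V·s = kg·m²·s⁻²·A⁻¹
  (b) [magnetic flux] = kg·m²·s⁻²·A⁻¹
  (c) [kg·s⁻²·A⁻¹] · [m²] = kg·m²·s⁻²·A⁻¹
  (d) [kg·m²·s⁻³] / [A] = kg·m²·s⁻³·A⁻¹
All reduce to kg·m²·s⁻²·A⁻¹ except (d), which is kg·m²·s⁻³·A⁻¹.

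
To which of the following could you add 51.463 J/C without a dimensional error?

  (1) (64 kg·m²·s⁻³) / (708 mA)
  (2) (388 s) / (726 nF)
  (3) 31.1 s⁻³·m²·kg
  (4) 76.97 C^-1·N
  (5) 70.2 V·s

(1)

Reference: J·C⁻¹ = N·m·(s·A)⁻¹ = kg·m²·s⁻³·A⁻¹.
Each option:
  (1) [kg·m²·s⁻³] / [A] = kg·m²·s⁻³·A⁻¹  ← same
  (2) [s] / [kg⁻¹·m⁻²·s⁴·A²] = kg·m²·s⁻³·A⁻²
  (3) kg·m²·s⁻³
  (4) N·C⁻¹ = kg·m·s⁻²·(s·A)⁻¹ = kg·m·s⁻³·A⁻¹
  (5) V·s = J·C⁻¹·s = kg·m²·s⁻²·A⁻¹
Only (1) matches kg·m²·s⁻³·A⁻¹.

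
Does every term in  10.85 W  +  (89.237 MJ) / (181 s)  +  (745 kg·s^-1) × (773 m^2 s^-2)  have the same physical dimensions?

Yes

In SI base units:
  10.85 W:  W = J·s⁻¹ = kg·m²·s⁻³
  (89.237 MJ) / (181 s):  [kg·m²·s⁻²] / [s] = kg·m²·s⁻³
  (745 kg·s^-1) × (773 m^2 s^-2):  [kg·s⁻¹] · [m²·s⁻²] = kg·m²·s⁻³
Every term reduces to kg·m²·s⁻³.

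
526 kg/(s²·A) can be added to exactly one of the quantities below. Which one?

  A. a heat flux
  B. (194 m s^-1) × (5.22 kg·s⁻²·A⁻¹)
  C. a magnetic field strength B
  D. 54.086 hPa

Reference: kg·s⁻²·A⁻¹.
Each option:
  A. [heat flux] = kg·s⁻³
  B. [m·s⁻¹] · [kg·s⁻²·A⁻¹] = kg·m·s⁻³·A⁻¹
  C. [magnetic field strength B] = kg·s⁻²·A⁻¹  ← same
  D. Pa = N·m⁻² = kg·m⁻¹·s⁻²
Only C. matches kg·s⁻²·A⁻¹.

C.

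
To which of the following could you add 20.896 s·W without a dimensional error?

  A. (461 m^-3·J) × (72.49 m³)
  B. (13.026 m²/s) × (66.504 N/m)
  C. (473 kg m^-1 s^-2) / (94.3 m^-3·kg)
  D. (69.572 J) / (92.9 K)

Reference: W·s = J·s⁻¹·s = kg·m²·s⁻².
Each option:
  A. [kg·m⁻¹·s⁻²] · [m³] = kg·m²·s⁻²  ← same
  B. [m²·s⁻¹] · [kg·s⁻²] = kg·m²·s⁻³
  C. [kg·m⁻¹·s⁻²] / [kg·m⁻³] = m²·s⁻²
  D. [kg·m²·s⁻²] / [K] = kg·m²·s⁻²·K⁻¹
Only A. matches kg·m²·s⁻².

A.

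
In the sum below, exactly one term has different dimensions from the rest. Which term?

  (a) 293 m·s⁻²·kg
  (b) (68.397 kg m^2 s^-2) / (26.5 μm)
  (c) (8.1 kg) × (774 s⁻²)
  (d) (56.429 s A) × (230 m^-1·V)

In SI base units:
  (a) kg·m·s⁻²
  (b) [kg·m²·s⁻²] / [m] = kg·m·s⁻²
  (c) [kg] · [s⁻²] = kg·s⁻²
  (d) [s·A] · [kg·m·s⁻³·A⁻¹] = kg·m·s⁻²
All reduce to kg·m·s⁻² except (c), which is kg·s⁻².

(c)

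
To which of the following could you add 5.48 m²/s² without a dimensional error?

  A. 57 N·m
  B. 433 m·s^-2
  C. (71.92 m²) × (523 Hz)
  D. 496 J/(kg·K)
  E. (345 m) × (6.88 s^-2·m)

Reference: m²·s⁻².
Each option:
  A. N·m = kg·m·s⁻²·m = kg·m²·s⁻²
  B. m·s⁻²
  C. [m²] · [s⁻¹] = m²·s⁻¹
  D. J·kg⁻¹·K⁻¹ = N·m·kg⁻¹·K⁻¹ = m²·s⁻²·K⁻¹
  E. [m] · [m·s⁻²] = m²·s⁻²  ← same
Only E. matches m²·s⁻².

E.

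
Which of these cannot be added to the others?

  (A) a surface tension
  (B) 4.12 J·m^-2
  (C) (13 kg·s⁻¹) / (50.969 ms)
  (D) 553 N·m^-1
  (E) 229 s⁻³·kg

Work out the base dimensions of each:
  (A) [surface tension] = kg·s⁻²
  (B) J·m⁻² = N·m·m⁻² = kg·s⁻²
  (C) [kg·s⁻¹] / [s] = kg·s⁻²
  (D) N·m⁻¹ = kg·m·s⁻²·m⁻¹ = kg·s⁻²
  (E) kg·s⁻³
All reduce to kg·s⁻² except (E), which is kg·s⁻³.

(E)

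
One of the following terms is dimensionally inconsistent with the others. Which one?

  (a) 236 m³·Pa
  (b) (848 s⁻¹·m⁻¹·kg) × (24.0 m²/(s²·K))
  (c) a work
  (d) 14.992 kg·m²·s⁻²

(b)

In SI base units:
  (a) Pa·m³ = N·m⁻²·m³ = kg·m²·s⁻²
  (b) [kg·m⁻¹·s⁻¹] · [m²·s⁻²·K⁻¹] = kg·m·s⁻³·K⁻¹
  (c) [work] = kg·m²·s⁻²
  (d) kg·m²·s⁻²
All reduce to kg·m²·s⁻² except (b), which is kg·m·s⁻³·K⁻¹.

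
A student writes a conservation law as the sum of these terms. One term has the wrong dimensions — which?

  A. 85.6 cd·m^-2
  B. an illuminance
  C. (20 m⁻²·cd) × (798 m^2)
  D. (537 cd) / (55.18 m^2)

In SI base units:
  A. cd·m⁻² = m⁻²·cd
  B. [illuminance] = m⁻²·cd
  C. [m⁻²·cd] · [m²] = cd
  D. [cd] / [m²] = m⁻²·cd
All reduce to m⁻²·cd except C., which is cd.

C.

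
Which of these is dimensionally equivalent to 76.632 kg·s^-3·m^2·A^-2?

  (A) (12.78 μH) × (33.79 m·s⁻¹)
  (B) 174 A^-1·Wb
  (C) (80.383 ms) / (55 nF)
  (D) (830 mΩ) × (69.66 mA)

Reference: kg·m²·s⁻³·A⁻².
Each option:
  (A) [kg·m²·s⁻²·A⁻²] · [m·s⁻¹] = kg·m³·s⁻³·A⁻²
  (B) Wb·A⁻¹ = V·s·A⁻¹ = kg·m²·s⁻²·A⁻²
  (C) [s] / [kg⁻¹·m⁻²·s⁴·A²] = kg·m²·s⁻³·A⁻²  ← same
  (D) [kg·m²·s⁻³·A⁻²] · [A] = kg·m²·s⁻³·A⁻¹
Only (C) matches kg·m²·s⁻³·A⁻².

(C)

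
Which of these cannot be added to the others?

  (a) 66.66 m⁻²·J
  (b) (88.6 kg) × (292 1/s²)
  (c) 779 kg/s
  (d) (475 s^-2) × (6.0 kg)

(c)

In SI base units:
  (a) J·m⁻² = N·m·m⁻² = kg·s⁻²
  (b) [kg] · [s⁻²] = kg·s⁻²
  (c) kg·s⁻¹
  (d) [s⁻²] · [kg] = kg·s⁻²
All reduce to kg·s⁻² except (c), which is kg·s⁻¹.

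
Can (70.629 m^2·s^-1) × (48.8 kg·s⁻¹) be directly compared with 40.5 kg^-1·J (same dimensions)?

Dimensions:
  (70.629 m^2·s^-1) × (48.8 kg·s⁻¹):  [m²·s⁻¹] · [kg·s⁻¹] = kg·m²·s⁻²
  40.5 kg^-1·J:  J·kg⁻¹ = N·m·kg⁻¹ = m²·s⁻²
kg·m²·s⁻² ≠ m²·s⁻², so they cannot be added.

No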